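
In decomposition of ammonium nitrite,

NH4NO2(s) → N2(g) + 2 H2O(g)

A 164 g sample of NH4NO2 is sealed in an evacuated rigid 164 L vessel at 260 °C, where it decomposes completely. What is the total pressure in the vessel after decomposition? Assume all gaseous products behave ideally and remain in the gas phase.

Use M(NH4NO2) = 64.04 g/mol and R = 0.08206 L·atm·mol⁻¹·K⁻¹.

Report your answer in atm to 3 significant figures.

n(NH4NO2) = 164 / 64.04 = 2.561 mol
n(gas produced) = (3/1) × 2.561 = 7.683 mol
P = nRT/V = 7.683 × 0.08206 × 533.15 / 164 = 2.050 atm

2.05 atm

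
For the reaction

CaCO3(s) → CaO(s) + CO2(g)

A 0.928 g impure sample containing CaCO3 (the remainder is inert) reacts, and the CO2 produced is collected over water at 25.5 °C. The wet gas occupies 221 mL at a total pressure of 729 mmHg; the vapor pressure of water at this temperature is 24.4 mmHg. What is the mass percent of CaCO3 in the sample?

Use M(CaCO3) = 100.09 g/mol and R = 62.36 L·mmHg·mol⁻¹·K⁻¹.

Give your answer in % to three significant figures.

90.2 %

P(CO2) = 729 − 24.4 = 704.6 mmHg
n(CO2) = PV/RT = (704.6 × 0.2210) / (62.36 × 298.65) = 0.008361 mol
n(CaCO3) = (1/1) × 0.008361 = 0.008361 mol
m(CaCO3) = 0.008361 × 100.09 = 0.8369 g
%CaCO3 = 0.8369 / 0.928 × 100 = 90.18%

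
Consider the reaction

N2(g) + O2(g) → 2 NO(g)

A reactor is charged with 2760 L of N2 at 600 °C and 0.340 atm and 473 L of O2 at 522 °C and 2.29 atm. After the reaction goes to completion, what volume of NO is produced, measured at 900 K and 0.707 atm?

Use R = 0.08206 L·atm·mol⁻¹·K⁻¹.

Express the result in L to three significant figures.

n(N2) = PV/RT = (0.340 × 2760) / (0.08206 × 873.15) = 13.10 mol
n(O2) = PV/RT = (2.29 × 473) / (0.08206 × 795.15) = 16.60 mol
For 13.10 mol N2, stoichiometry requires (1/1) × 13.10 = 13.10 mol O2; 16.60 mol is available, so N2 is limiting.
n(NO) = (2/1) × 13.10 = 26.20 mol
V(NO) = nRT/P = 26.20 × 0.08206 × 900 / 0.707 = 2737 L

2740 L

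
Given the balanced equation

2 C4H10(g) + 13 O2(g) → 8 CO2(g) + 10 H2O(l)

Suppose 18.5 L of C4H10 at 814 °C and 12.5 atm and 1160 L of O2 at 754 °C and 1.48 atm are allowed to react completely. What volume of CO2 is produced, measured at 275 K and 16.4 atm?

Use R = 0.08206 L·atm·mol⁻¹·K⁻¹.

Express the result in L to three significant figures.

n(C4H10) = PV/RT = (12.5 × 18.5) / (0.08206 × 1087.15) = 2.592 mol
n(O2) = PV/RT = (1.48 × 1160) / (0.08206 × 1027.15) = 20.37 mol
For 2.592 mol C4H10, stoichiometry requires (13/2) × 2.592 = 16.85 mol O2; 20.37 mol is available, so C4H10 is limiting.
n(CO2) = (8/2) × 2.592 = 10.37 mol
V(CO2) = nRT/P = 10.37 × 0.08206 × 275 / 16.4 = 14.27 L

14.3 L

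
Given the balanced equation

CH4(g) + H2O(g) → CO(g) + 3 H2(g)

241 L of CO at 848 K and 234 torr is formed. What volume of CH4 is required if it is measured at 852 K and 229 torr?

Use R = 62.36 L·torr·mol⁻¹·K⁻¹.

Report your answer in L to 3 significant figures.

n(CO) = PV/RT = (234 × 241) / (62.36 × 848) = 1.066 mol
n(CH4) = (1/1) × 1.066 = 1.066 mol
V = nRT/P = 1.066 × 62.36 × 852 / 229 = 247.3 L

247 L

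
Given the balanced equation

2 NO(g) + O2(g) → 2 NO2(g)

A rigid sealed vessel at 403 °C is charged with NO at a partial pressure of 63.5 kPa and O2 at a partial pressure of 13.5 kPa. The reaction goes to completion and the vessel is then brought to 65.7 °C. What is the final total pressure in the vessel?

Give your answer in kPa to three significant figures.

With V and T fixed, P_i ∝ n_i, so the mole ratios apply directly to partial pressures at 403 °C.
P(O2) required for 63.5 kPa of NO = (1/2) × 63.5 = 31.75 kPa; available 13.5 kPa, so O2 is limiting.
P(NO) remaining = 63.5 − (2/1) × 13.5 = 36.50 kPa
P(gaseous products) = (2)/1 × 13.5 = 27.00 kPa
P_total at 403 °C = 36.50 + 27.00 = 63.50 kPa
Scaling to 65.7 °C: P = 63.50 × 338.85/676.15 = 31.82 kPa

31.8 kPa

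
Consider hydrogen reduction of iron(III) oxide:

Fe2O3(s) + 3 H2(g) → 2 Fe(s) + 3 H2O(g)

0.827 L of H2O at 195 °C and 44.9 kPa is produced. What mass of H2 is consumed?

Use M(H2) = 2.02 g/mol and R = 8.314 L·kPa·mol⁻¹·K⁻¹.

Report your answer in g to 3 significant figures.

n(H2O) = PV/RT = (44.9 × 0.827) / (8.314 × 468.15) = 0.009540 mol
n(H2) = (3/3) × 0.009540 = 0.009540 mol
m(H2) = 0.009540 × 2.02 = 0.01927 g

0.0193 g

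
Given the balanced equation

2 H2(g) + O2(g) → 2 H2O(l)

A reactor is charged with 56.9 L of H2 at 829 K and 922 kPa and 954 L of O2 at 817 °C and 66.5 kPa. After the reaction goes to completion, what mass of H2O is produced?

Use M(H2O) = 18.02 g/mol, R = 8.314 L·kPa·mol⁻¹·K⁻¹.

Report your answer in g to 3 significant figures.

137 g

n(H2) = PV/RT = (922 × 56.9) / (8.314 × 829) = 7.612 mol
n(O2) = PV/RT = (66.5 × 954) / (8.314 × 1090.15) = 7.000 mol
For 7.612 mol H2, stoichiometry requires (1/2) × 7.612 = 3.806 mol O2; 7.000 mol is available, so H2 is limiting.
n(H2O) = (2/2) × 7.612 = 7.612 mol
m(H2O) = 7.612 × 18.02 = 137.2 g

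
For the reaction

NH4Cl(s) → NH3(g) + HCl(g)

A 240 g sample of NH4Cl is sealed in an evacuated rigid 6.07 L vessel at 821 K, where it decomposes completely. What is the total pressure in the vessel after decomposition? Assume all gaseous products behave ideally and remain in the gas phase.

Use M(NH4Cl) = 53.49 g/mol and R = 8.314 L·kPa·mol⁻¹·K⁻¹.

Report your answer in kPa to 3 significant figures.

n(NH4Cl) = 240 / 53.49 = 4.487 mol
n(gas produced) = (2/1) × 4.487 = 8.974 mol
P = nRT/V = 8.974 × 8.314 × 821 / 6.07 = 10090 kPa

10100 kPa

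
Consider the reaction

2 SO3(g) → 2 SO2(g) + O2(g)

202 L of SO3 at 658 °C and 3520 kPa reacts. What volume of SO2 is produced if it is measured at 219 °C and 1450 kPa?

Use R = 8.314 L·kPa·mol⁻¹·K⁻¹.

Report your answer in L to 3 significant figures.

n(SO3) = PV/RT = (3520 × 202) / (8.314 × 931.15) = 91.85 mol
n(SO2) = (2/2) × 91.85 = 91.85 mol
V = nRT/P = 91.85 × 8.314 × 492.15 / 1450 = 259.2 L

259 L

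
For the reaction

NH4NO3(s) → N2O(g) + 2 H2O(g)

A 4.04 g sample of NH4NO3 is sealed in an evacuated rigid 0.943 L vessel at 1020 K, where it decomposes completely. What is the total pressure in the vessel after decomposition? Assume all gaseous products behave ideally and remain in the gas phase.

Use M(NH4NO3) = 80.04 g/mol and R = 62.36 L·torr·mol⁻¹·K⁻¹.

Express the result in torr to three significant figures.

10200 torr

n(NH4NO3) = 4.04 / 80.04 = 0.05047 mol
n(gas produced) = (3/1) × 0.05047 = 0.1514 mol
P = nRT/V = 0.1514 × 62.36 × 1020 / 0.943 = 10210 torr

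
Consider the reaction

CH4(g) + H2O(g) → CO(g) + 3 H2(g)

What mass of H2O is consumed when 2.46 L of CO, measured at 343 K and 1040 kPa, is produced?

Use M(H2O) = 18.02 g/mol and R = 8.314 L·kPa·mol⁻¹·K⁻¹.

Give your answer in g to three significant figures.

16.2 g

n(CO) = PV/RT = (1040 × 2.46) / (8.314 × 343) = 0.8971 mol
n(H2O) = (1/1) × 0.8971 = 0.8971 mol
m(H2O) = 0.8971 × 18.02 = 16.17 g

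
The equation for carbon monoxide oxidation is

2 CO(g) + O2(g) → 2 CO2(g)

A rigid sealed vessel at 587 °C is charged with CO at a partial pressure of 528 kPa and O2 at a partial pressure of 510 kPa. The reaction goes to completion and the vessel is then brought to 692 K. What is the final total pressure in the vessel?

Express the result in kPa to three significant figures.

623 kPa

At constant V, partial pressures at 587 °C are proportional to moles, so apply stoichiometry directly to pressures.
P(O2) required for 528 kPa of CO = (1/2) × 528 = 264.0 kPa; available 510 kPa, so CO is limiting.
P(O2) remaining = 510 − (1/2) × 528 = 246.0 kPa
P(gaseous products) = (2)/2 × 528 = 528.0 kPa
P_total at 587 °C = 246.0 + 528.0 = 774.0 kPa
Scaling to 692 K: P = 774.0 × 692/860.15 = 622.7 kPa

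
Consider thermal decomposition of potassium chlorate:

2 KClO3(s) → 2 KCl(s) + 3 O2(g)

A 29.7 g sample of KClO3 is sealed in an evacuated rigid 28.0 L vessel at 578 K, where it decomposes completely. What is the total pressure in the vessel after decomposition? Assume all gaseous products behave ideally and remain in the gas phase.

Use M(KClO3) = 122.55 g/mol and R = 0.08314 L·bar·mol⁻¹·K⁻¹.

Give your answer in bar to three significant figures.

0.624 bar

n(KClO3) = 29.7 / 122.55 = 0.2424 mol
n(gas produced) = (3/2) × 0.2424 = 0.3636 mol
P = nRT/V = 0.3636 × 0.08314 × 578 / 28.0 = 0.6240 bar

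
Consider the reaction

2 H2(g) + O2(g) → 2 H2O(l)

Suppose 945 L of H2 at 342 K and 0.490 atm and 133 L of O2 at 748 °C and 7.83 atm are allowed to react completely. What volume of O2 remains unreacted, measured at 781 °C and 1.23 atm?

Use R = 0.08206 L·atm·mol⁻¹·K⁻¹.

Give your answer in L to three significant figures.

n(H2) = PV/RT = (0.490 × 945) / (0.08206 × 342) = 16.50 mol
n(O2) = PV/RT = (7.83 × 133) / (0.08206 × 1021.15) = 12.43 mol
For 16.50 mol H2, stoichiometry requires (1/2) × 16.50 = 8.250 mol O2; 12.43 mol is available, so H2 is limiting.
n(O2) consumed = (1/2) × 16.50 = 8.250 mol; remaining = 12.43 − 8.250 = 4.180 mol
V(O2) = nRT/P = 4.180 × 0.08206 × 1054.15 / 1.23 = 294.0 L

294 L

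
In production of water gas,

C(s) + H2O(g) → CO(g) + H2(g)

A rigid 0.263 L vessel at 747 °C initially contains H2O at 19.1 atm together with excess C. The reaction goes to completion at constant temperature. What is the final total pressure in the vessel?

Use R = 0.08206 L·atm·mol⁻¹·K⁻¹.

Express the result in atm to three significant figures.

Rigid vessel, constant T ⇒ P scales with total gas moles (1 → 2).
P_final = (2/1) × 19.1 = 38.20 atm

38.2 atm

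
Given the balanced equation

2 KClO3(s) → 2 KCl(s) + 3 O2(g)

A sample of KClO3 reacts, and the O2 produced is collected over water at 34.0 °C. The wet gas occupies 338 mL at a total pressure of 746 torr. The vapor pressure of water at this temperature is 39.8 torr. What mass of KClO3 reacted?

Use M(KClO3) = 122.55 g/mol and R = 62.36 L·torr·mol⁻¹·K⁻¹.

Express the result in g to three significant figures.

1.02 g

P(O2) = 746 − 39.8 = 706.2 torr
n(O2) = PV/RT = (706.2 × 0.3380) / (62.36 × 307.15) = 0.01246 mol
n(KClO3) = (2/3) × 0.01246 = 0.008307 mol
m(KClO3) = 0.008307 × 122.55 = 1.018 g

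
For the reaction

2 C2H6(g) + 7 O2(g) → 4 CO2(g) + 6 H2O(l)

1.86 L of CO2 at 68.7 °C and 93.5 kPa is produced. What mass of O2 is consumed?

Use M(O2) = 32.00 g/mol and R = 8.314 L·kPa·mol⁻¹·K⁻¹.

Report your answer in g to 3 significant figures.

3.43 g

n(CO2) = PV/RT = (93.5 × 1.86) / (8.314 × 341.85) = 0.06119 mol
n(O2) = (7/4) × 0.06119 = 0.1071 mol
m(O2) = 0.1071 × 32.00 = 3.427 g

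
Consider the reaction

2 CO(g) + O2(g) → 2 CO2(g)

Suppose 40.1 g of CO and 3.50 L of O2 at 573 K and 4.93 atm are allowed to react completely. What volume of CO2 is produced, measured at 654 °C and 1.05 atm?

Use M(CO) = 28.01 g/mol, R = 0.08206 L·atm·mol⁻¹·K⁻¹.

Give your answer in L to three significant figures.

53.2 L

n(CO) = 40.1 / 28.01 = 1.432 mol
n(O2) = PV/RT = (4.93 × 3.50) / (0.08206 × 573) = 0.3670 mol
For 1.432 mol CO, stoichiometry requires (1/2) × 1.432 = 0.7160 mol O2; 0.3670 mol is available, so O2 is limiting.
n(CO2) = (2/1) × 0.3670 = 0.7340 mol
V(CO2) = nRT/P = 0.7340 × 0.08206 × 927.15 / 1.05 = 53.18 L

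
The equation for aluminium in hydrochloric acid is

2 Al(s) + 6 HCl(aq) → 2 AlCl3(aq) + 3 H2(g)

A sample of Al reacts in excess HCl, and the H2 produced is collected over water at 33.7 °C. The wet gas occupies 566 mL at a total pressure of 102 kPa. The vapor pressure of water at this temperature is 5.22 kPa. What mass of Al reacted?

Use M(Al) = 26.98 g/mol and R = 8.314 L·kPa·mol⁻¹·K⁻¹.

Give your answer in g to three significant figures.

P(H2) = 102 − 5.22 = 96.78 kPa
n(H2) = PV/RT = (96.78 × 0.5660) / (8.314 × 306.85) = 0.02147 mol
n(Al) = (2/3) × 0.02147 = 0.01431 mol
m(Al) = 0.01431 × 26.98 = 0.3861 g

0.386 g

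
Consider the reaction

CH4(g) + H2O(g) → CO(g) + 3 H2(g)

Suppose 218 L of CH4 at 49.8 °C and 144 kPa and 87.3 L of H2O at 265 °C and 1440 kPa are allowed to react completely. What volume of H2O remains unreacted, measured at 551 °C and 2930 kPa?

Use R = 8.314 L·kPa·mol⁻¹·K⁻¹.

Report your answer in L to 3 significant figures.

n(CH4) = PV/RT = (144 × 218) / (8.314 × 322.95) = 11.69 mol
n(H2O) = PV/RT = (1440 × 87.3) / (8.314 × 538.15) = 28.10 mol
For 11.69 mol CH4, stoichiometry requires (1/1) × 11.69 = 11.69 mol H2O; 28.10 mol is available, so CH4 is limiting.
n(H2O) consumed = (1/1) × 11.69 = 11.69 mol; remaining = 28.10 − 11.69 = 16.41 mol
V(H2O) = nRT/P = 16.41 × 8.314 × 824.15 / 2930 = 38.38 L

38.4 L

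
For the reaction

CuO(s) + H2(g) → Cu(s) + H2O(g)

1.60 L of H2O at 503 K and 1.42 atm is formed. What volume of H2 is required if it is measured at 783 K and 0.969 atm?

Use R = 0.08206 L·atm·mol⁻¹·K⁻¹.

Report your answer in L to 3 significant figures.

3.65 L

n(H2O) = PV/RT = (1.42 × 1.60) / (0.08206 × 503) = 0.05504 mol
n(H2) = (1/1) × 0.05504 = 0.05504 mol
V = nRT/P = 0.05504 × 0.08206 × 783 / 0.969 = 3.650 L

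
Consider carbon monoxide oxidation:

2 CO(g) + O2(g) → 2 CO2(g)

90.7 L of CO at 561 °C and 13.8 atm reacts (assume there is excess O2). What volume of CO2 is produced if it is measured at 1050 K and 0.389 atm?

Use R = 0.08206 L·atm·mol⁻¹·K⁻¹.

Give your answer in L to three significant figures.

n(CO) = PV/RT = (13.8 × 90.7) / (0.08206 × 834.15) = 18.29 mol
n(CO2) = (2/2) × 18.29 = 18.29 mol
V = nRT/P = 18.29 × 0.08206 × 1050 / 0.389 = 4051 L

4050 L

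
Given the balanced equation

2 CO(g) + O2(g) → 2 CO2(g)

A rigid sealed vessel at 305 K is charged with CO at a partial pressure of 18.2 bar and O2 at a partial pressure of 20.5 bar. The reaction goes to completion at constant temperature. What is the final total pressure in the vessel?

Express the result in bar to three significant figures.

29.6 bar

Because the vessel is rigid and T is held at 305 K, work the stoichiometry in partial pressures (P_i = n_iRT/V).
P(O2) required for 18.2 bar of CO = (1/2) × 18.2 = 9.100 bar; available 20.5 bar, so CO is limiting.
P(O2) remaining = 20.5 − (1/2) × 18.2 = 11.40 bar
P(gaseous products) = (2)/2 × 18.2 = 18.20 bar
P_total at 305 K = 11.40 + 18.20 = 29.60 bar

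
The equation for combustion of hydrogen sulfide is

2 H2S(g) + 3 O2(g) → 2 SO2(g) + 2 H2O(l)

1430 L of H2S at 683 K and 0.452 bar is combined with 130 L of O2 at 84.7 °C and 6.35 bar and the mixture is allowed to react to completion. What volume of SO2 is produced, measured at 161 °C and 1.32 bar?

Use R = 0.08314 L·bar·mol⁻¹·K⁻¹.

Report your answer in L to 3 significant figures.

311 L

n(H2S) = PV/RT = (0.452 × 1430) / (0.08314 × 683) = 11.38 mol
n(O2) = PV/RT = (6.35 × 130) / (0.08314 × 357.85) = 27.75 mol
For 11.38 mol H2S, stoichiometry requires (3/2) × 11.38 = 17.07 mol O2; 27.75 mol is available, so H2S is limiting.
n(SO2) = (2/2) × 11.38 = 11.38 mol
V(SO2) = nRT/P = 11.38 × 0.08314 × 434.15 / 1.32 = 311.2 L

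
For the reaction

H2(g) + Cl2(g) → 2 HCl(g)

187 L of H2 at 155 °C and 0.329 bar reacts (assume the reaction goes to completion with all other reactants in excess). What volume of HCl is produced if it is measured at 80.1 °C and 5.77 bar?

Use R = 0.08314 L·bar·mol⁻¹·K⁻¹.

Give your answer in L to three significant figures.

n(H2) = PV/RT = (0.329 × 187) / (0.08314 × 428.15) = 1.728 mol
n(HCl) = (2/1) × 1.728 = 3.456 mol
V = nRT/P = 3.456 × 0.08314 × 353.25 / 5.77 = 17.59 L

17.6 L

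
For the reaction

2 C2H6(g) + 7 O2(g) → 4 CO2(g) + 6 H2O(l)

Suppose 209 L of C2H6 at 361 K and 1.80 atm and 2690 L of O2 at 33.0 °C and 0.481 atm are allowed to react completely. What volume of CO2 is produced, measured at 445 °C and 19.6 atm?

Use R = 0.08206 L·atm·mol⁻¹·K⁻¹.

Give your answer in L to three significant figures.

n(C2H6) = PV/RT = (1.80 × 209) / (0.08206 × 361) = 12.70 mol
n(O2) = PV/RT = (0.481 × 2690) / (0.08206 × 306.15) = 51.50 mol
For 12.70 mol C2H6, stoichiometry requires (7/2) × 12.70 = 44.45 mol O2; 51.50 mol is available, so C2H6 is limiting.
n(CO2) = (4/2) × 12.70 = 25.40 mol
V(CO2) = nRT/P = 25.40 × 0.08206 × 718.15 / 19.6 = 76.37 L

76.4 L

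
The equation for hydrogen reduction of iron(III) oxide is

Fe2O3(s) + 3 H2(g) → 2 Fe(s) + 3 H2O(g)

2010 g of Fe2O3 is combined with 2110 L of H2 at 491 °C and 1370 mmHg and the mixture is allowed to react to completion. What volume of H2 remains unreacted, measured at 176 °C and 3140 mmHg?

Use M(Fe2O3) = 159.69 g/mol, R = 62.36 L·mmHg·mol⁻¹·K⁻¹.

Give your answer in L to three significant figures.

204 L

n(Fe2O3) = 2010 / 159.69 = 12.59 mol
n(H2) = PV/RT = (1370 × 2110) / (62.36 × 764.15) = 60.66 mol
For 12.59 mol Fe2O3, stoichiometry requires (3/1) × 12.59 = 37.77 mol H2; 60.66 mol is available, so Fe2O3 is limiting.
n(H2) consumed = (3/1) × 12.59 = 37.77 mol; remaining = 60.66 − 37.77 = 22.89 mol
V(H2) = nRT/P = 22.89 × 62.36 × 449.15 / 3140 = 204.2 L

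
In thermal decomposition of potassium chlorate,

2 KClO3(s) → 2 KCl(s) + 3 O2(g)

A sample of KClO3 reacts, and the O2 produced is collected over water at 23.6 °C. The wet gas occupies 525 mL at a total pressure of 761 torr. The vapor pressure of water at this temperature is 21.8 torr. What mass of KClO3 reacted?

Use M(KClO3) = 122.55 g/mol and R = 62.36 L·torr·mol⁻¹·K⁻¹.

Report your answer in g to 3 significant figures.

1.71 g

P(O2) = 761 − 21.8 = 739.2 torr
n(O2) = PV/RT = (739.2 × 0.5250) / (62.36 × 296.75) = 0.02097 mol
n(KClO3) = (2/3) × 0.02097 = 0.01398 mol
m(KClO3) = 0.01398 × 122.55 = 1.713 g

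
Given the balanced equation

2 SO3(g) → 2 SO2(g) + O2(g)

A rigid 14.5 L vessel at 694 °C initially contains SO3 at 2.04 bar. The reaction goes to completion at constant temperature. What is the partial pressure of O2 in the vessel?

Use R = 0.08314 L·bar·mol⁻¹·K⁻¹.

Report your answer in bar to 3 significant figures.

n(SO3)₀ = PV/RT = (2.04 × 14.5) / (0.08314 × 967.15) = 0.3679 mol
n(O2) = (1/2) × 0.3679 = 0.1840 mol
P(O2) = nRT/V = 0.1840 × 0.08314 × 967.15 / 14.5 = 1.020 bar

1.02 bar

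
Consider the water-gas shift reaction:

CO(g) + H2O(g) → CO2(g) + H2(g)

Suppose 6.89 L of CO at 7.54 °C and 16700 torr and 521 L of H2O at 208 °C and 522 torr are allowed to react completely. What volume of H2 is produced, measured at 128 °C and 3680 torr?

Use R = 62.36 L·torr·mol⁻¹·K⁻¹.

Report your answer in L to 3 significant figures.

44.7 L

n(CO) = PV/RT = (16700 × 6.89) / (62.36 × 280.69) = 6.574 mol
n(H2O) = PV/RT = (522 × 521) / (62.36 × 481.15) = 9.064 mol
For 6.574 mol CO, stoichiometry requires (1/1) × 6.574 = 6.574 mol H2O; 9.064 mol is available, so CO is limiting.
n(H2) = (1/1) × 6.574 = 6.574 mol
V(H2) = nRT/P = 6.574 × 62.36 × 401.15 / 3680 = 44.69 L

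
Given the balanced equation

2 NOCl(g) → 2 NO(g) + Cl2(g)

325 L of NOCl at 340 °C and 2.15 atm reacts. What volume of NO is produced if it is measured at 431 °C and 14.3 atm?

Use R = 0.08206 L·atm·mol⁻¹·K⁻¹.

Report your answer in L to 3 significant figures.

56.1 L

n(NOCl) = PV/RT = (2.15 × 325) / (0.08206 × 613.15) = 13.89 mol
n(NO) = (2/2) × 13.89 = 13.89 mol
V = nRT/P = 13.89 × 0.08206 × 704.15 / 14.3 = 56.13 L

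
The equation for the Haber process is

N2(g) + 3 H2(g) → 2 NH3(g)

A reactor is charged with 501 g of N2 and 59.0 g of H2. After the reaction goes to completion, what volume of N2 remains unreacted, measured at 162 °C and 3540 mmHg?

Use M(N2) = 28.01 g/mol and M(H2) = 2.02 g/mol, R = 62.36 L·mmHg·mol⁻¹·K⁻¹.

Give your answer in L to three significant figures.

62.5 L

n(N2) = 501 / 28.01 = 17.89 mol
n(H2) = 59.0 / 2.02 = 29.21 mol
For 17.89 mol N2, stoichiometry requires (3/1) × 17.89 = 53.67 mol H2; 29.21 mol is available, so H2 is limiting.
n(N2) consumed = (1/3) × 29.21 = 9.737 mol; remaining = 17.89 − 9.737 = 8.153 mol
V(N2) = nRT/P = 8.153 × 62.36 × 435.15 / 3540 = 62.50 L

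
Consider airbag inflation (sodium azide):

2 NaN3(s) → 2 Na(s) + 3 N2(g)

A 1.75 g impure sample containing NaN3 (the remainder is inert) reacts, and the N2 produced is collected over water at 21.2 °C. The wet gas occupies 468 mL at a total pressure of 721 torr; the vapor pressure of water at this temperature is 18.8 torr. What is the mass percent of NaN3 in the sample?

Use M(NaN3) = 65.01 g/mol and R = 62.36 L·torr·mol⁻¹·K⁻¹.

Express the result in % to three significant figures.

P(N2) = 721 − 18.8 = 702.2 torr
n(N2) = PV/RT = (702.2 × 0.4680) / (62.36 × 294.35) = 0.01790 mol
n(NaN3) = (2/3) × 0.01790 = 0.01193 mol
m(NaN3) = 0.01193 × 65.01 = 0.7756 g
%NaN3 = 0.7756 / 1.75 × 100 = 44.32%

44.3 %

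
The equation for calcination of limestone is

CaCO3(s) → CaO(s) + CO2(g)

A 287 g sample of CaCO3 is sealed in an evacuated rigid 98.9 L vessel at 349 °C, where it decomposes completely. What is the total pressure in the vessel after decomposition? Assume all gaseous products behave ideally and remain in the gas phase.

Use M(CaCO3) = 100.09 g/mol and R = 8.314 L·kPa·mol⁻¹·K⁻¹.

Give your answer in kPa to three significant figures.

n(CaCO3) = 287 / 100.09 = 2.867 mol
n(gas produced) = (1/1) × 2.867 = 2.867 mol
P = nRT/V = 2.867 × 8.314 × 622.15 / 98.9 = 149.9 kPa

150 kPa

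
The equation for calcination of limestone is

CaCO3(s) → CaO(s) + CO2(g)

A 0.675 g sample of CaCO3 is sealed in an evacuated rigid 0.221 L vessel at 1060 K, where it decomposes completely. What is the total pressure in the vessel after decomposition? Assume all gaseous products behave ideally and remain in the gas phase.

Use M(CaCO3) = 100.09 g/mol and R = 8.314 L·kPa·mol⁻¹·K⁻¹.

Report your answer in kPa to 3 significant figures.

269 kPa

n(CaCO3) = 0.675 / 100.09 = 0.006744 mol
n(gas produced) = (1/1) × 0.006744 = 0.006744 mol
P = nRT/V = 0.006744 × 8.314 × 1060 / 0.221 = 268.9 kPa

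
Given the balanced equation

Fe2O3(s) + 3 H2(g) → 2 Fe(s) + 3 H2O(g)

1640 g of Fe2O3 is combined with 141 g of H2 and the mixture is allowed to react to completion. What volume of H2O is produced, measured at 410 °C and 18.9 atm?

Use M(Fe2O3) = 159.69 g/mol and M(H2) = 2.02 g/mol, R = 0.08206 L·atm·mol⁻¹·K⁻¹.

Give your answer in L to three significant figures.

n(Fe2O3) = 1640 / 159.69 = 10.27 mol
n(H2) = 141 / 2.02 = 69.80 mol
For 10.27 mol Fe2O3, stoichiometry requires (3/1) × 10.27 = 30.81 mol H2; 69.80 mol is available, so Fe2O3 is limiting.
n(H2O) = (3/1) × 10.27 = 30.81 mol
V(H2O) = nRT/P = 30.81 × 0.08206 × 683.15 / 18.9 = 91.39 L

91.4 L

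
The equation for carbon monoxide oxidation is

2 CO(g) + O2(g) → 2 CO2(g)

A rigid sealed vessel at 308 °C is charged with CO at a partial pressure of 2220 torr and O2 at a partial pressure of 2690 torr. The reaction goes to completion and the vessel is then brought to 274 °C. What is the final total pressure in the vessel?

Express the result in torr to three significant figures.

3580 torr

Because the vessel is rigid and T is held at 308 °C, work the stoichiometry in partial pressures (P_i = n_iRT/V).
P(O2) required for 2220 torr of CO = (1/2) × 2220 = 1110 torr; available 2690 torr, so CO is limiting.
P(O2) remaining = 2690 − (1/2) × 2220 = 1580 torr
P(gaseous products) = (2)/2 × 2220 = 2220 torr
P_total at 308 °C = 1580 + 2220 = 3800 torr
Scaling to 274 °C: P = 3800 × 547.15/581.15 = 3578 torr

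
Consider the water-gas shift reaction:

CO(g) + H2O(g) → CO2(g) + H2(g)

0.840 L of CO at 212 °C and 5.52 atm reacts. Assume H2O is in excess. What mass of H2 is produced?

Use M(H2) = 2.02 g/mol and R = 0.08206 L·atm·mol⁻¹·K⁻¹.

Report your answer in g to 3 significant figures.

0.235 g

n(CO) = PV/RT = (5.52 × 0.840) / (0.08206 × 485.15) = 0.1165 mol
n(H2) = (1/1) × 0.1165 = 0.1165 mol
m(H2) = 0.1165 × 2.02 = 0.2353 g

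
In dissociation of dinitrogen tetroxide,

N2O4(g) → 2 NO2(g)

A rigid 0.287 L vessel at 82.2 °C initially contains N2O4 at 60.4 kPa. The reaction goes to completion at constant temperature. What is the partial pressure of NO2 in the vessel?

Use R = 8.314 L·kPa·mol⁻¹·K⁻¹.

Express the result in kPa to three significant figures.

n(N2O4)₀ = PV/RT = (60.4 × 0.287) / (8.314 × 355.35) = 0.005867 mol
n(NO2) = (2/1) × 0.005867 = 0.01173 mol
P(NO2) = nRT/V = 0.01173 × 8.314 × 355.35 / 0.287 = 120.7 kPa

121 kPa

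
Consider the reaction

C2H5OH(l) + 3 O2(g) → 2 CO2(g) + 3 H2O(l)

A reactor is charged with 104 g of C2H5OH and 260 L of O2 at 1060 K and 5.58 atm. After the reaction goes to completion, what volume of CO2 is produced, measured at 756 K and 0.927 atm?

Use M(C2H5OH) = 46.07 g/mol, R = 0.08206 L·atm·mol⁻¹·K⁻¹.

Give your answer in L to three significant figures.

n(C2H5OH) = 104 / 46.07 = 2.257 mol
n(O2) = PV/RT = (5.58 × 260) / (0.08206 × 1060) = 16.68 mol
For 2.257 mol C2H5OH, stoichiometry requires (3/1) × 2.257 = 6.771 mol O2; 16.68 mol is available, so C2H5OH is limiting.
n(CO2) = (2/1) × 2.257 = 4.514 mol
V(CO2) = nRT/P = 4.514 × 0.08206 × 756 / 0.927 = 302.1 L

302 L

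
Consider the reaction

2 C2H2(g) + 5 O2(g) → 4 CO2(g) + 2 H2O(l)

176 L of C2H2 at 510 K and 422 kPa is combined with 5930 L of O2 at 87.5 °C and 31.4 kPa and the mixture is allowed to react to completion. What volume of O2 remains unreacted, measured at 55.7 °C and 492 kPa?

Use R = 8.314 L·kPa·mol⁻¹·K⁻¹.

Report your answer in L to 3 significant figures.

n(C2H2) = PV/RT = (422 × 176) / (8.314 × 510) = 17.52 mol
n(O2) = PV/RT = (31.4 × 5930) / (8.314 × 360.65) = 62.10 mol
For 17.52 mol C2H2, stoichiometry requires (5/2) × 17.52 = 43.80 mol O2; 62.10 mol is available, so C2H2 is limiting.
n(O2) consumed = (5/2) × 17.52 = 43.80 mol; remaining = 62.10 − 43.80 = 18.30 mol
V(O2) = nRT/P = 18.30 × 8.314 × 328.85 / 492 = 101.7 L

102 L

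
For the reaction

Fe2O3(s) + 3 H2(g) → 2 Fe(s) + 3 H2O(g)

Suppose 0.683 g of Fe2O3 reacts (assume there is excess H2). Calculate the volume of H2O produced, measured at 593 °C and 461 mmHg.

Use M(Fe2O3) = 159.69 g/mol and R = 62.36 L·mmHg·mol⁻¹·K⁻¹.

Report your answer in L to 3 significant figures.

1.50 L

n(Fe2O3) = 0.6830 / 159.69 = 0.004277 mol
n(H2O) = (3/1) × 0.004277 = 0.01283 mol
V = nRT/P = 0.01283 × 62.36 × 866.15 / 461 = 1.503 L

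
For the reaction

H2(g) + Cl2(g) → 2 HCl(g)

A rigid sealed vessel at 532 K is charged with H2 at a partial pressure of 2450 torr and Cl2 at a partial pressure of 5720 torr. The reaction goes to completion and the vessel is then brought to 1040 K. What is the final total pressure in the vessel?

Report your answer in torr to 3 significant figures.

16000 torr

Because the vessel is rigid and T is held at 532 K, work the stoichiometry in partial pressures (P_i = n_iRT/V).
P(Cl2) required for 2450 torr of H2 = (1/1) × 2450 = 2450 torr; available 5720 torr, so H2 is limiting.
P(Cl2) remaining = 5720 − (1/1) × 2450 = 3270 torr
P(gaseous products) = (2)/1 × 2450 = 4900 torr
P_total at 532 K = 3270 + 4900 = 8170 torr
Scaling to 1040 K: P = 8170 × 1040/532 = 15970 torr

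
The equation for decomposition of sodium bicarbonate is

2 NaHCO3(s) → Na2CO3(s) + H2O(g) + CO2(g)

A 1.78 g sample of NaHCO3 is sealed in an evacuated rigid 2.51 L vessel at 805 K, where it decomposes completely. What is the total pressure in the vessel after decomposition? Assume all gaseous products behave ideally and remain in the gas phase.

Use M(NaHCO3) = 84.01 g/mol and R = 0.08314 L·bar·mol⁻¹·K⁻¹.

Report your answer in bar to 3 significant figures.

0.565 bar

n(NaHCO3) = 1.78 / 84.01 = 0.02119 mol
n(gas produced) = (2/2) × 0.02119 = 0.02119 mol
P = nRT/V = 0.02119 × 0.08314 × 805 / 2.51 = 0.5650 bar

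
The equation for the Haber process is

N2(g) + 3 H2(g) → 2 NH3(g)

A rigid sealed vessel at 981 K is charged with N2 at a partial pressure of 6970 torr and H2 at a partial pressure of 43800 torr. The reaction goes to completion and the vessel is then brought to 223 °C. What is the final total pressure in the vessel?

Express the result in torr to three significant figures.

18600 torr

At constant V, partial pressures at 981 K are proportional to moles, so apply stoichiometry directly to pressures.
P(H2) required for 6970 torr of N2 = (3/1) × 6970 = 20910 torr; available 43800 torr, so N2 is limiting.
P(H2) remaining = 43800 − (3/1) × 6970 = 22890 torr
P(gaseous products) = (2)/1 × 6970 = 13940 torr
P_total at 981 K = 22890 + 13940 = 36830 torr
Scaling to 223 °C: P = 36830 × 496.15/981 = 18630 torr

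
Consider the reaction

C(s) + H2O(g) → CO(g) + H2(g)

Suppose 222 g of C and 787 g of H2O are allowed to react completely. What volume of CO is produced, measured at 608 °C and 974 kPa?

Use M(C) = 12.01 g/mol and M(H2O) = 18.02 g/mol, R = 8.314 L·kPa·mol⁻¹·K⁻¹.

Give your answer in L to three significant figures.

n(C) = 222 / 12.01 = 18.48 mol
n(H2O) = 787 / 18.02 = 43.67 mol
For 18.48 mol C, stoichiometry requires (1/1) × 18.48 = 18.48 mol H2O; 43.67 mol is available, so C is limiting.
n(CO) = (1/1) × 18.48 = 18.48 mol
V(CO) = nRT/P = 18.48 × 8.314 × 881.15 / 974 = 139.0 L

139 L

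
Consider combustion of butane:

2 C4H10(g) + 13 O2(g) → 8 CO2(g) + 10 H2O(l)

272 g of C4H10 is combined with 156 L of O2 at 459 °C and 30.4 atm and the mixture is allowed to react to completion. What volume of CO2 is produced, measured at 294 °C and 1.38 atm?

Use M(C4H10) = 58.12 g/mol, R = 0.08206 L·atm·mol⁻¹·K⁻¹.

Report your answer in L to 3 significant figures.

n(C4H10) = 272 / 58.12 = 4.680 mol
n(O2) = PV/RT = (30.4 × 156) / (0.08206 × 732.15) = 78.93 mol
For 4.680 mol C4H10, stoichiometry requires (13/2) × 4.680 = 30.42 mol O2; 78.93 mol is available, so C4H10 is limiting.
n(CO2) = (8/2) × 4.680 = 18.72 mol
V(CO2) = nRT/P = 18.72 × 0.08206 × 567.15 / 1.38 = 631.3 L

631 L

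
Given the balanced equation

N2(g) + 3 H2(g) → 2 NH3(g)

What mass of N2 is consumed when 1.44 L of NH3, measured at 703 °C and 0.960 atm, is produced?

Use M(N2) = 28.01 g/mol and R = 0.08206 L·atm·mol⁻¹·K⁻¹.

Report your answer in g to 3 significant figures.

0.242 g

n(NH3) = PV/RT = (0.960 × 1.44) / (0.08206 × 976.15) = 0.01726 mol
n(N2) = (1/2) × 0.01726 = 0.008630 mol
m(N2) = 0.008630 × 28.01 = 0.2417 g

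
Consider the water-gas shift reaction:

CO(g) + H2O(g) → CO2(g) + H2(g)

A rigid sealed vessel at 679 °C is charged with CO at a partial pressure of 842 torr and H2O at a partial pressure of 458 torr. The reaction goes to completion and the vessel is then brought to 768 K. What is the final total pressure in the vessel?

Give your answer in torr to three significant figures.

Because the vessel is rigid and T is held at 679 °C, work the stoichiometry in partial pressures (P_i = n_iRT/V).
P(H2O) required for 842 torr of CO = (1/1) × 842 = 842.0 torr; available 458 torr, so H2O is limiting.
P(CO) remaining = 842 − (1/1) × 458 = 384.0 torr
P(gaseous products) = (1+1)/1 × 458 = 916.0 torr
P_total at 679 °C = 384.0 + 916.0 = 1300 torr
Scaling to 768 K: P = 1300 × 768/952.15 = 1049 torr

1050 torr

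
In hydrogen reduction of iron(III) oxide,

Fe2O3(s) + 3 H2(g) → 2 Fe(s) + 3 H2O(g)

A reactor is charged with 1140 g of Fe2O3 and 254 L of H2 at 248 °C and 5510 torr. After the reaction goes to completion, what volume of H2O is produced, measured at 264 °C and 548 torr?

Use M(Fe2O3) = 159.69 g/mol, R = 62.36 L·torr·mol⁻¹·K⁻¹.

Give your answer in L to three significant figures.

n(Fe2O3) = 1140 / 159.69 = 7.139 mol
n(H2) = PV/RT = (5510 × 254) / (62.36 × 521.15) = 43.06 mol
For 7.139 mol Fe2O3, stoichiometry requires (3/1) × 7.139 = 21.42 mol H2; 43.06 mol is available, so Fe2O3 is limiting.
n(H2O) = (3/1) × 7.139 = 21.42 mol
V(H2O) = nRT/P = 21.42 × 62.36 × 537.15 / 548 = 1309 L

1310 L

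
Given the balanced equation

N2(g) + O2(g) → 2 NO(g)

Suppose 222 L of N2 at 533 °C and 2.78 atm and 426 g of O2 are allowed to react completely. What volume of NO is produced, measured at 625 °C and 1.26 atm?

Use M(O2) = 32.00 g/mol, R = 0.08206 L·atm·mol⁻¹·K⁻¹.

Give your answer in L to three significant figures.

n(N2) = PV/RT = (2.78 × 222) / (0.08206 × 806.15) = 9.329 mol
n(O2) = 426 / 32.00 = 13.31 mol
For 9.329 mol N2, stoichiometry requires (1/1) × 9.329 = 9.329 mol O2; 13.31 mol is available, so N2 is limiting.
n(NO) = (2/1) × 9.329 = 18.66 mol
V(NO) = nRT/P = 18.66 × 0.08206 × 898.15 / 1.26 = 1091 L

1090 L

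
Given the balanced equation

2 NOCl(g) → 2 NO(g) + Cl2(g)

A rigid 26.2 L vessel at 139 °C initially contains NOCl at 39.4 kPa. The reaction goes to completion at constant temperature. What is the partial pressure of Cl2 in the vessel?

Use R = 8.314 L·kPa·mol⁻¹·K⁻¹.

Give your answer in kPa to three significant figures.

n(NOCl)₀ = PV/RT = (39.4 × 26.2) / (8.314 × 412.15) = 0.3013 mol
n(Cl2) = (1/2) × 0.3013 = 0.1507 mol
P(Cl2) = nRT/V = 0.1507 × 8.314 × 412.15 / 26.2 = 19.71 kPa

19.7 kPa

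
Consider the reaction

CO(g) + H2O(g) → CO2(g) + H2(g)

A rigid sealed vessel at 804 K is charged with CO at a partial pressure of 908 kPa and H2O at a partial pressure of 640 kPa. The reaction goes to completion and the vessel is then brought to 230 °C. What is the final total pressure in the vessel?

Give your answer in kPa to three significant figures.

With V and T fixed, P_i ∝ n_i, so the mole ratios apply directly to partial pressures at 804 K.
P(H2O) required for 908 kPa of CO = (1/1) × 908 = 908.0 kPa; available 640 kPa, so H2O is limiting.
P(CO) remaining = 908 − (1/1) × 640 = 268.0 kPa
P(gaseous products) = (1+1)/1 × 640 = 1280 kPa
P_total at 804 K = 268.0 + 1280 = 1548 kPa
Scaling to 230 °C: P = 1548 × 503.15/804 = 968.8 kPa

969 kPa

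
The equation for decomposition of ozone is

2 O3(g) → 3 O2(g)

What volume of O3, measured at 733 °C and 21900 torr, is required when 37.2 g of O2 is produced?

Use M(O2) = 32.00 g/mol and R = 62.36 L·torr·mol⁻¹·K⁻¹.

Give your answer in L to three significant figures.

n(O2) = 37.20 / 32.00 = 1.163 mol
n(O3) = (2/3) × 1.163 = 0.7753 mol
V = nRT/P = 0.7753 × 62.36 × 1006.15 / 21900 = 2.221 L

2.22 L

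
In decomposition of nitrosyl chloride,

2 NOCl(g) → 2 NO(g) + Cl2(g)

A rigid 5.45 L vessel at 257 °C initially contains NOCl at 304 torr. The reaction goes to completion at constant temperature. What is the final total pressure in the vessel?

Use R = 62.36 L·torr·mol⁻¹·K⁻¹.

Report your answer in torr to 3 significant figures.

Since T and V are fixed, P_final/P_initial = n_final/n_initial = 3/2.
P_final = (3/2) × 304 = 456.0 torr

456 torr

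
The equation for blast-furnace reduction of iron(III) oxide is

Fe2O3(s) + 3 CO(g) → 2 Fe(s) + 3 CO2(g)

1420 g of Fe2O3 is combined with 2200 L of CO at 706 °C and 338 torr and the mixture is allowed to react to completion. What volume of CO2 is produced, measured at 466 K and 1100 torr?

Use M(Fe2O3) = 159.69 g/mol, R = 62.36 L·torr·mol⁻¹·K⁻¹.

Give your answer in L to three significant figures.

n(Fe2O3) = 1420 / 159.69 = 8.892 mol
n(CO) = PV/RT = (338 × 2200) / (62.36 × 979.15) = 12.18 mol
For 8.892 mol Fe2O3, stoichiometry requires (3/1) × 8.892 = 26.68 mol CO; 12.18 mol is available, so CO is limiting.
n(CO2) = (3/3) × 12.18 = 12.18 mol
V(CO2) = nRT/P = 12.18 × 62.36 × 466 / 1100 = 321.8 L

322 L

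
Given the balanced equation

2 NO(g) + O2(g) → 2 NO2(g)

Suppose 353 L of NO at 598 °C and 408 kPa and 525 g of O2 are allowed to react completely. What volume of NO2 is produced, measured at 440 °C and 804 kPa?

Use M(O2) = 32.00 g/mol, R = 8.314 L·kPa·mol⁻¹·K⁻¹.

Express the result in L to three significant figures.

147 L

n(NO) = PV/RT = (408 × 353) / (8.314 × 871.15) = 19.89 mol
n(O2) = 525 / 32.00 = 16.41 mol
For 19.89 mol NO, stoichiometry requires (1/2) × 19.89 = 9.945 mol O2; 16.41 mol is available, so NO is limiting.
n(NO2) = (2/2) × 19.89 = 19.89 mol
V(NO2) = nRT/P = 19.89 × 8.314 × 713.15 / 804 = 146.7 L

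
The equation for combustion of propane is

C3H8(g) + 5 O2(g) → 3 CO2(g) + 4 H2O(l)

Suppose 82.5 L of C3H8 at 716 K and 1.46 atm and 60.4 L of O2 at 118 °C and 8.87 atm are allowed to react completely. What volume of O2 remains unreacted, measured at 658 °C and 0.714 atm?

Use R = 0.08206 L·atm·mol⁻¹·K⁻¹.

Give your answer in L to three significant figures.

n(C3H8) = PV/RT = (1.46 × 82.5) / (0.08206 × 716) = 2.050 mol
n(O2) = PV/RT = (8.87 × 60.4) / (0.08206 × 391.15) = 16.69 mol
For 2.050 mol C3H8, stoichiometry requires (5/1) × 2.050 = 10.25 mol O2; 16.69 mol is available, so C3H8 is limiting.
n(O2) consumed = (5/1) × 2.050 = 10.25 mol; remaining = 16.69 − 10.25 = 6.440 mol
V(O2) = nRT/P = 6.440 × 0.08206 × 931.15 / 0.714 = 689.2 L

689 L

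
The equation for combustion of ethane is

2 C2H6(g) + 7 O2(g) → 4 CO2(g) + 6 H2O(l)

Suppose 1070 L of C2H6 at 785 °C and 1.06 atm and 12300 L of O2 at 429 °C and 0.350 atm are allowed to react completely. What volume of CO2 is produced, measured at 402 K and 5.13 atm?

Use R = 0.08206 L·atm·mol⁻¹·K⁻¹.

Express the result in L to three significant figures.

n(C2H6) = PV/RT = (1.06 × 1070) / (0.08206 × 1058.15) = 13.06 mol
n(O2) = PV/RT = (0.350 × 12300) / (0.08206 × 702.15) = 74.72 mol
For 13.06 mol C2H6, stoichiometry requires (7/2) × 13.06 = 45.71 mol O2; 74.72 mol is available, so C2H6 is limiting.
n(CO2) = (4/2) × 13.06 = 26.12 mol
V(CO2) = nRT/P = 26.12 × 0.08206 × 402 / 5.13 = 168.0 L

168 L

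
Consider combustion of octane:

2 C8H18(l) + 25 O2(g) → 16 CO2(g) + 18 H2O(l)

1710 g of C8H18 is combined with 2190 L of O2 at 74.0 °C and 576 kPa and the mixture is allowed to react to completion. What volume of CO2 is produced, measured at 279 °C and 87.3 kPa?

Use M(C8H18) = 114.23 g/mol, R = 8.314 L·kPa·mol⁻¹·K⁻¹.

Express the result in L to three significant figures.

n(C8H18) = 1710 / 114.23 = 14.97 mol
n(O2) = PV/RT = (576 × 2190) / (8.314 × 347.15) = 437.1 mol
For 14.97 mol C8H18, stoichiometry requires (25/2) × 14.97 = 187.1 mol O2; 437.1 mol is available, so C8H18 is limiting.
n(CO2) = (16/2) × 14.97 = 119.8 mol
V(CO2) = nRT/P = 119.8 × 8.314 × 552.15 / 87.3 = 6300 L

6300 L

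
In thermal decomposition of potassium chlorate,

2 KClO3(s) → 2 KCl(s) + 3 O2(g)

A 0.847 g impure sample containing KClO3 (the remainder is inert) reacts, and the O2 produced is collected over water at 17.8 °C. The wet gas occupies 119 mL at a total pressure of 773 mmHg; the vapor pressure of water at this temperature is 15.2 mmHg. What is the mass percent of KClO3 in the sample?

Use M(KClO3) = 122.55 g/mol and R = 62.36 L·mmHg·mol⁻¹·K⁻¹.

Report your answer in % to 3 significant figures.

47.9 %

P(O2) = 773 − 15.2 = 757.8 mmHg
n(O2) = PV/RT = (757.8 × 0.1190) / (62.36 × 290.95) = 0.004970 mol
n(KClO3) = (2/3) × 0.004970 = 0.003313 mol
m(KClO3) = 0.003313 × 122.55 = 0.4060 g
%KClO3 = 0.4060 / 0.847 × 100 = 47.93%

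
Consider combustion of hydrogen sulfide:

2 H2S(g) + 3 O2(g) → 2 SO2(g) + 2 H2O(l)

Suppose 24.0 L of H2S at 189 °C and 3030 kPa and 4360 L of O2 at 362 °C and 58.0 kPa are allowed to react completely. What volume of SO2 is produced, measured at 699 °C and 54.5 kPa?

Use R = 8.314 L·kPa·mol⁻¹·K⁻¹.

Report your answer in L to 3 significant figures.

n(H2S) = PV/RT = (3030 × 24.0) / (8.314 × 462.15) = 18.93 mol
n(O2) = PV/RT = (58.0 × 4360) / (8.314 × 635.15) = 47.89 mol
For 18.93 mol H2S, stoichiometry requires (3/2) × 18.93 = 28.39 mol O2; 47.89 mol is available, so H2S is limiting.
n(SO2) = (2/2) × 18.93 = 18.93 mol
V(SO2) = nRT/P = 18.93 × 8.314 × 972.15 / 54.5 = 2807 L

2810 L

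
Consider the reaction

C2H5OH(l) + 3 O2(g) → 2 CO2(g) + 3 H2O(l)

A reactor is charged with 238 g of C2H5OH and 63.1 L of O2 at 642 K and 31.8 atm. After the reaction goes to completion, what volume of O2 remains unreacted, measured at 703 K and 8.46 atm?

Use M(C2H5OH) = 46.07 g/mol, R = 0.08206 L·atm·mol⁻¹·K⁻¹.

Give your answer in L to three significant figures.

n(C2H5OH) = 238 / 46.07 = 5.166 mol
n(O2) = PV/RT = (31.8 × 63.1) / (0.08206 × 642) = 38.09 mol
For 5.166 mol C2H5OH, stoichiometry requires (3/1) × 5.166 = 15.50 mol O2; 38.09 mol is available, so C2H5OH is limiting.
n(O2) consumed = (3/1) × 5.166 = 15.50 mol; remaining = 38.09 − 15.50 = 22.59 mol
V(O2) = nRT/P = 22.59 × 0.08206 × 703 / 8.46 = 154.0 L

154 L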